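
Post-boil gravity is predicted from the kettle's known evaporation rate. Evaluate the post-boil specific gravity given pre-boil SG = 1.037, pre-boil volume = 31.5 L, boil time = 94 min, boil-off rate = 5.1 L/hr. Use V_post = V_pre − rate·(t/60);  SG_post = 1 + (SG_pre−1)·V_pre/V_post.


V_post = 31.5 − 5.1·(94/60) = 23.5100
SG_post = 1 + (1.037 − 1)·31.5/23.5100

1.0496


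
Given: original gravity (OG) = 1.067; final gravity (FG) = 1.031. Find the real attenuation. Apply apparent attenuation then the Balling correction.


AA = (OG−FG)/(OG−1)·100;  RA = AA·0.8192
AA = (1.067 − 1.031)/(1.067 − 1)·100 = 53.7313
RA = 53.7313·0.8192

44.0167 %


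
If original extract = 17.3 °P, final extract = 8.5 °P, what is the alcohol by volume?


SG = 259/(259 − P);  ABV = (OG − FG)·131.25
OG = 259/(259 − 17.3) = 1.0716
FG = 259/(259 − 8.5) = 1.0339
ABV = (1.0716 − 1.0339)·131.25

4.9408 % ABV


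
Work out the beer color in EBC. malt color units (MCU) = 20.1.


SRM = 1.4922·MCU^0.6859;  EBC = SRM·1.97
SRM = 1.4922·20.1^0.6859 = 11.6866
EBC = 11.6866·1.97

23.0227 EBC


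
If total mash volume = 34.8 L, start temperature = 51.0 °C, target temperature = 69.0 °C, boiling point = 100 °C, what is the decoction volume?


V_dec = V_total·(T_target − T_start)/(T_boil − T_start)
V_dec = 34.8·(69.0 − 51.0)/(100 − 51.0)

12.7837 L


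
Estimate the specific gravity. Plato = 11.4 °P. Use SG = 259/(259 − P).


SG = 259/(259 − 11.4)

1.0460


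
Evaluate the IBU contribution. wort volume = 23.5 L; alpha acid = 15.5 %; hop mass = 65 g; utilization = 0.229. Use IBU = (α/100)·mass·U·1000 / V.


IBU = (15.5/100)·65·0.229·1000 / 23.5

98.1777 IBU


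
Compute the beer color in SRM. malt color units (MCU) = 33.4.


SRM = 1.4922 · MCU^0.6859
SRM = 1.4922 · 33.4^0.6859

16.5564 SRM


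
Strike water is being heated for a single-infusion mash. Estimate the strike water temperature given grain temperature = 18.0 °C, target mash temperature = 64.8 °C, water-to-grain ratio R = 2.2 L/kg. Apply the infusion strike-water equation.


T_strike = (0.41/R)·(T_mash − T_grain) + T_mash
T_strike = (0.41/2.2)·(64.8 − 18.0) + 64.8

73.5218 °C


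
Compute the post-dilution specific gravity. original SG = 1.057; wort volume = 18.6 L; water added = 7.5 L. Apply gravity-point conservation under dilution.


SG_new = 1 + (SG_old − 1)·V_old/(V_old + V_water)
pts = (1.057 − 1)·1000·18.6/(18.6 + 7.5) = 40.6207
SG_new = 1 + 40.6207/1000

1.0406


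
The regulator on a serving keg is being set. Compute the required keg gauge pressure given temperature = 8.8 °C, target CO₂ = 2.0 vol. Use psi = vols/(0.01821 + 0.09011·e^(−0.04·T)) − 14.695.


psi = 2.0/(0.01821 + 0.09011·e^(−0.04·8.8)) − 14.695

9.8200 psi


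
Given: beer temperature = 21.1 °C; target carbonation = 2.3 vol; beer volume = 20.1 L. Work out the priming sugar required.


residual = 14.695·(0.01821 + 0.09011·e^(−0.04·T));  sugar = (target − residual)·4.0·V
residual = 14.695·(0.01821 + 0.09011·e^(−0.04·21.1)) = 0.8370
sugar = (2.3 − 0.8370)·4.0·20.1

117.6276 g


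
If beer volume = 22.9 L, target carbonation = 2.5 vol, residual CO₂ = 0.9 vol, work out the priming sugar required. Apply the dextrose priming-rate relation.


sugar = (target − residual)·4.0·V
sugar = (2.5 − 0.9)·4.0·22.9

146.5600 g


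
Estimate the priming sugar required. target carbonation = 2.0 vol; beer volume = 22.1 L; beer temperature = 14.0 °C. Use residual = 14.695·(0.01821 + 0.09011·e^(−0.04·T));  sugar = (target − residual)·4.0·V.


residual = 14.695·(0.01821 + 0.09011·e^(−0.04·14.0)) = 1.0240
sugar = (2.0 − 1.0240)·4.0·22.1

86.2809 g


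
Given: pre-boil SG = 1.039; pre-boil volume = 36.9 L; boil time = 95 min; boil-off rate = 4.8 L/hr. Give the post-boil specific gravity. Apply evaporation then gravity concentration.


V_post = V_pre − rate·(t/60);  SG_post = 1 + (SG_pre−1)·V_pre/V_post
V_post = 36.9 − 4.8·(95/60) = 29.3000
SG_post = 1 + (1.039 − 1)·36.9/29.3000

1.0491


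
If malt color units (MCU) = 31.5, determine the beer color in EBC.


SRM = 1.4922·MCU^0.6859;  EBC = SRM·1.97
SRM = 1.4922·31.5^0.6859 = 15.9044
EBC = 15.9044·1.97

31.3317 EBC


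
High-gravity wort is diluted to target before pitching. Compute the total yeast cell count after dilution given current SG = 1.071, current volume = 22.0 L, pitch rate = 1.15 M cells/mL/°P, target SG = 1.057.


V_w = V·((SG_c−1)/(SG_t−1)−1);  °P = 259 − 259/SG_t;  cells = rate·(V+V_w)·°P
V_w = 22.0·((1.071−1)/(1.057−1)−1) = 5.4035
V_final = 22.0 + 5.4035 = 27.4035
°P = 259 − 259/1.057 = 13.9669
cells = 1.15·27.4035·13.9669

440.1530 billion cells


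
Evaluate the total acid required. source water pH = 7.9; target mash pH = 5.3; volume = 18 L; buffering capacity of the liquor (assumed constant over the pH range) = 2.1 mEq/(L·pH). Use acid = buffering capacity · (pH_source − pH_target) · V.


acid = 2.1 · (7.9 − 5.3) · 18

98.2800 mEq


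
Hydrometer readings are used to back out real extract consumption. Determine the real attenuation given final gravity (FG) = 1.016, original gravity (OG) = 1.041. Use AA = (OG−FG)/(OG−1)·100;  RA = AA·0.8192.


AA = (1.041 − 1.016)/(1.041 − 1)·100 = 60.9756
RA = 60.9756·0.8192

49.9512 %


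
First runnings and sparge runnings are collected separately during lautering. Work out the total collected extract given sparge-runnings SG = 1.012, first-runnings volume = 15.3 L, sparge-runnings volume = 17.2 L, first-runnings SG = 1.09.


total = Σ (SG_i − 1)·1000·V_i
first = (1.09 − 1)·1000·15.3 = 1377.0000
sparge = (1.012 − 1)·1000·17.2 = 206.4000
total = 1377.0000 + 206.4000

1583.4000 gravity·L


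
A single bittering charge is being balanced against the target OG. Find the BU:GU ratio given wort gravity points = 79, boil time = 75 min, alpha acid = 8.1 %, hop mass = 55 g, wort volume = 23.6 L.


U = 1.65·0.000125^(GP/1000)·(1−e^(−0.04t))/4.15;  IBU = (α/100)·m·U·1000/V;  BU:GU = IBU/GP
U = 1.65·0.000125^(79/1000)·(1−e^(−0.04·75))/4.15 = 0.1857
IBU = (8.1/100)·55·0.1857·1000/23.6 = 35.0629
BU:GU = 35.0629/79

0.4438


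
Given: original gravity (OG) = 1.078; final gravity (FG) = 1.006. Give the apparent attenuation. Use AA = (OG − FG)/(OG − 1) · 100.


AA = (1.078 − 1.006)/(1.078 − 1) · 100

92.3077 %


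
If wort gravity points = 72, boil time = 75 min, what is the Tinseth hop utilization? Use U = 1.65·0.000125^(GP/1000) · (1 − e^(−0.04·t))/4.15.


bigness = 1.65·0.000125^(72/1000) = 0.8639
boil_factor = (1 − e^(−0.04·75))/4.15 = 0.2290
U = 0.8639 · 0.2290

0.1978


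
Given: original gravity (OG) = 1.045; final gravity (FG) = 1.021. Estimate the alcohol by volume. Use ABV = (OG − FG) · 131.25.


ABV = (1.045 − 1.021) · 131.25

3.1500 % ABV


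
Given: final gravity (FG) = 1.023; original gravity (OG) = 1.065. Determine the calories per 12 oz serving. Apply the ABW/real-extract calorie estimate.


ABW = (OG−FG)·131.25·0.79/FG;  °P = 259 − 259/SG (for OG→OE and FG→AE);  RE = 0.1808·OE + 0.8192·AE;  Cal = (6.9·ABW + 4·(RE−0.1))·FG·3.55
ABW = (1.065 − 1.023)·131.25·0.79/1.023 = 4.2570
OE = 259 − 259/1.065 = 15.8075 °P
AE = 259 − 259/1.023 = 5.8231 °P
RE = 0.1808·15.8075 + 0.8192·5.8231 = 7.6283 °P
Cal = (6.9·4.2570 + 4·(7.6283−0.1))·1.023·3.55

216.0326 kcal


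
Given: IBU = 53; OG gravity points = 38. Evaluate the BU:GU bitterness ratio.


BU:GU = IBU / OG_points
BU:GU = 53 / 38

1.3947


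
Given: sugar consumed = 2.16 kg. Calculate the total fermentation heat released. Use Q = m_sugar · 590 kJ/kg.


Q = 2.16 · 590

1274.4000 kJ


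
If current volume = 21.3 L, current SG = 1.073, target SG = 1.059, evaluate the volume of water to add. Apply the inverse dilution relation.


V_water = V·((SG_curr − 1)/(SG_target − 1) − 1)
V_water = 21.3·((1.073 − 1)/(1.059 − 1) − 1)

5.0542 L


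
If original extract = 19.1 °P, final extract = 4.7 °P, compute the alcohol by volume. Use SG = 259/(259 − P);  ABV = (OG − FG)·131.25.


OG = 259/(259 − 19.1) = 1.0796
FG = 259/(259 − 4.7) = 1.0185
ABV = (1.0796 − 1.0185)·131.25

8.0239 % ABV


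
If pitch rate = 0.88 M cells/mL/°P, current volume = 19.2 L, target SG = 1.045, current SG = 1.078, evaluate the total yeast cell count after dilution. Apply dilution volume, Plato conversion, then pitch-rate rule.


V_w = V·((SG_c−1)/(SG_t−1)−1);  °P = 259 − 259/SG_t;  cells = rate·(V+V_w)·°P
V_w = 19.2·((1.078−1)/(1.045−1)−1) = 14.0800
V_final = 19.2 + 14.0800 = 33.2800
°P = 259 − 259/1.045 = 11.1531
cells = 0.88·33.2800·11.1531

326.6344 billion cells


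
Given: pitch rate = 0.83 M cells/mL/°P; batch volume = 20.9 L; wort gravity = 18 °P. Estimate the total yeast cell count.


cells (billions) = rate · V_L · °P
cells = 0.83 · 20.9 · 18

312.2460 billion cells


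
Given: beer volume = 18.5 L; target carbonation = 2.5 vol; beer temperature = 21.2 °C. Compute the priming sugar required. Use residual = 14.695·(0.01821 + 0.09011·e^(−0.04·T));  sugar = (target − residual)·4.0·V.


residual = 14.695·(0.01821 + 0.09011·e^(−0.04·21.2)) = 0.8347
sugar = (2.5 − 0.8347)·4.0·18.5

123.2324 g


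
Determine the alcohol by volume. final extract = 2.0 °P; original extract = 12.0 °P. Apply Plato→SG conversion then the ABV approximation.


SG = 259/(259 − P);  ABV = (OG − FG)·131.25
OG = 259/(259 − 12.0) = 1.0486
FG = 259/(259 − 2.0) = 1.0078
ABV = (1.0486 − 1.0078)·131.25

5.3551 % ABV


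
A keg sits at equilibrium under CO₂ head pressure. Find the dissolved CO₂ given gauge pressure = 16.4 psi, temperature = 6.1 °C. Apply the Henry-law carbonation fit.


vols = (P + 14.695)·(0.01821 + 0.09011·e^(−0.04·T))
vols = (16.4 + 14.695)·(0.01821 + 0.09011·e^(−0.04·6.1))

2.7615 volumes


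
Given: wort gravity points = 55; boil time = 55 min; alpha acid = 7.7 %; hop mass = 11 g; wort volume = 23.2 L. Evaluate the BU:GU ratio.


U = 1.65·0.000125^(GP/1000)·(1−e^(−0.04t))/4.15;  IBU = (α/100)·m·U·1000/V;  BU:GU = IBU/GP
U = 1.65·0.000125^(55/1000)·(1−e^(−0.04·55))/4.15 = 0.2157
IBU = (7.7/100)·11·0.2157·1000/23.2 = 7.8733
BU:GU = 7.8733/55

0.1432


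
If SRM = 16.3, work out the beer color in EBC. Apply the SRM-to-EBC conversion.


EBC = SRM · 1.97
EBC = 16.3 · 1.97

32.1110 EBC


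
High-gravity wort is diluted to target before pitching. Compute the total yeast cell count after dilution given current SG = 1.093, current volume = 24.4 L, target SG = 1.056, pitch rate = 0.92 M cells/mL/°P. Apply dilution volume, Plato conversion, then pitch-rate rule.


V_w = V·((SG_c−1)/(SG_t−1)−1);  °P = 259 − 259/SG_t;  cells = rate·(V+V_w)·°P
V_w = 24.4·((1.093−1)/(1.056−1)−1) = 16.1214
V_final = 24.4 + 16.1214 = 40.5214
°P = 259 − 259/1.056 = 13.7348
cells = 0.92·40.5214·13.7348

512.0312 billion cells


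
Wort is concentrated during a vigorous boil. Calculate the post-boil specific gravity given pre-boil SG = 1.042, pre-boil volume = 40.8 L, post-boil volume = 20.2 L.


SG_post = 1 + (SG_pre − 1)·V_pre/V_post
pts_pre = (1.042 − 1)·1000 = 42.0000
pts_post = 42.0000·40.8/20.2 = 84.8317
SG_post = 1 + 84.8317/1000

1.0848


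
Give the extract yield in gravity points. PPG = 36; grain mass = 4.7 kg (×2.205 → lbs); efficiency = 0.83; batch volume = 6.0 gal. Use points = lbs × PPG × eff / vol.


lbs = 4.7 × 2.205 = 10.3635
points = 10.3635 × 36 × 0.83 / 6.0

51.6102 points


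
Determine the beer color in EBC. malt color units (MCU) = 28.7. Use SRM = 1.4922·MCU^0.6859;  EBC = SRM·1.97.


SRM = 1.4922·28.7^0.6859 = 14.9207
EBC = 14.9207·1.97

29.3937 EBC


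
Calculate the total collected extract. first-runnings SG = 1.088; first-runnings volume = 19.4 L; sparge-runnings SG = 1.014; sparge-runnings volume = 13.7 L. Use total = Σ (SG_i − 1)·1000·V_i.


first = (1.088 − 1)·1000·19.4 = 1707.2000
sparge = (1.014 − 1)·1000·13.7 = 191.8000
total = 1707.2000 + 191.8000

1899.0000 gravity·L


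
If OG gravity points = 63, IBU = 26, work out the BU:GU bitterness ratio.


BU:GU = IBU / OG_points
BU:GU = 26 / 63

0.4127


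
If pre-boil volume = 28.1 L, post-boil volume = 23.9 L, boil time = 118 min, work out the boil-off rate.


rate = (V_pre − V_post) / (t_min/60)
rate = (28.1 − 23.9) / (118/60)

2.1356 L/hr


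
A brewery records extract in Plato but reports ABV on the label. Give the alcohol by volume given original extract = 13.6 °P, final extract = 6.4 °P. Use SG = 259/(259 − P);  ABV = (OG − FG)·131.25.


OG = 259/(259 − 13.6) = 1.0554
FG = 259/(259 − 6.4) = 1.0253
ABV = (1.0554 − 1.0253)·131.25

3.9484 % ABV


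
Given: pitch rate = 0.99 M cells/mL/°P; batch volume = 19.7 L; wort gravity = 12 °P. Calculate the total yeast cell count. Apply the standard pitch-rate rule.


cells (billions) = rate · V_L · °P
cells = 0.99 · 19.7 · 12

234.0360 billion cells


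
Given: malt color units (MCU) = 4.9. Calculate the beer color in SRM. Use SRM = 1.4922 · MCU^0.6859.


SRM = 1.4922 · 4.9^0.6859

4.4385 SRM


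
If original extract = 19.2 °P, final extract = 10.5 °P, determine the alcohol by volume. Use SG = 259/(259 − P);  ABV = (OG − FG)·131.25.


OG = 259/(259 − 19.2) = 1.0801
FG = 259/(259 − 10.5) = 1.0423
ABV = (1.0801 − 1.0423)·131.25

4.9630 % ABV


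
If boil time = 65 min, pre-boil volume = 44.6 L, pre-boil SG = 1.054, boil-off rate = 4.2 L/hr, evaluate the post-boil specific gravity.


V_post = V_pre − rate·(t/60);  SG_post = 1 + (SG_pre−1)·V_pre/V_post
V_post = 44.6 − 4.2·(65/60) = 40.0500
SG_post = 1 + (1.054 − 1)·44.6/40.0500

1.0601


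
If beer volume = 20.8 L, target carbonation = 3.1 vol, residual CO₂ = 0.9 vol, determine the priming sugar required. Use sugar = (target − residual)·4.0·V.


sugar = (3.1 − 0.9)·4.0·20.8

183.0400 g


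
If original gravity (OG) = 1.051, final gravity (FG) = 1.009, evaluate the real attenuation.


AA = (OG−FG)/(OG−1)·100;  RA = AA·0.8192
AA = (1.051 − 1.009)/(1.051 − 1)·100 = 82.3529
RA = 82.3529·0.8192

67.4635 %


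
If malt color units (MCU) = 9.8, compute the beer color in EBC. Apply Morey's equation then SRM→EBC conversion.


SRM = 1.4922·MCU^0.6859;  EBC = SRM·1.97
SRM = 1.4922·9.8^0.6859 = 7.1402
EBC = 7.1402·1.97

14.0661 EBC


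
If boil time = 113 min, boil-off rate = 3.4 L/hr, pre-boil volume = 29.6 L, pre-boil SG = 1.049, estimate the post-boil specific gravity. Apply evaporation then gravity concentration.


V_post = V_pre − rate·(t/60);  SG_post = 1 + (SG_pre−1)·V_pre/V_post
V_post = 29.6 − 3.4·(113/60) = 23.1967
SG_post = 1 + (1.049 − 1)·29.6/23.1967

1.0625


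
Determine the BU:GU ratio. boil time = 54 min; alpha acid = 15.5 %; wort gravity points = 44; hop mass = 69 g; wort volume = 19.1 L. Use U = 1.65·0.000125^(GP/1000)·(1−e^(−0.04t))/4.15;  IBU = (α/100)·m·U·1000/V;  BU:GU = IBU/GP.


U = 1.65·0.000125^(44/1000)·(1−e^(−0.04·54))/4.15 = 0.2369
IBU = (15.5/100)·69·0.2369·1000/19.1 = 132.6267
BU:GU = 132.6267/44

3.0142


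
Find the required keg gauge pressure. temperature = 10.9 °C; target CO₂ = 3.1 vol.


psi = vols/(0.01821 + 0.09011·e^(−0.04·T)) − 14.695
psi = 3.1/(0.01821 + 0.09011·e^(−0.04·10.9)) − 14.695

25.8402 psi


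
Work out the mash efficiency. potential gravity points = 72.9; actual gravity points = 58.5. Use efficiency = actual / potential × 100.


efficiency = 58.5 / 72.9 × 100

80.2469 %


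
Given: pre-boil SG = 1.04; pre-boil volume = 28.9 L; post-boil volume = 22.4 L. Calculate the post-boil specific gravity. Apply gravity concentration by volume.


SG_post = 1 + (SG_pre − 1)·V_pre/V_post
pts_pre = (1.04 − 1)·1000 = 40.0000
pts_post = 40.0000·28.9/22.4 = 51.6071
SG_post = 1 + 51.6071/1000

1.0516


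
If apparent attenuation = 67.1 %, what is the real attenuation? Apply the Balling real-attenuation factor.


RA = AA · 0.8192
RA = 67.1 · 0.8192

54.9683 %


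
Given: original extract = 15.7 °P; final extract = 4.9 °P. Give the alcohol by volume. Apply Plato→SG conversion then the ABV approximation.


SG = 259/(259 − P);  ABV = (OG − FG)·131.25
OG = 259/(259 − 15.7) = 1.0645
FG = 259/(259 − 4.9) = 1.0193
ABV = (1.0645 − 1.0193)·131.25

5.9385 % ABV


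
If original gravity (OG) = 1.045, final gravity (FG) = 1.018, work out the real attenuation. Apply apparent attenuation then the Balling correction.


AA = (OG−FG)/(OG−1)·100;  RA = AA·0.8192
AA = (1.045 − 1.018)/(1.045 − 1)·100 = 60.0000
RA = 60.0000·0.8192

49.1520 %


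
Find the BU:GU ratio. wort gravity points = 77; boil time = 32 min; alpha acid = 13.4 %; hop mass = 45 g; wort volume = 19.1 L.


U = 1.65·0.000125^(GP/1000)·(1−e^(−0.04t))/4.15;  IBU = (α/100)·m·U·1000/V;  BU:GU = IBU/GP
U = 1.65·0.000125^(77/1000)·(1−e^(−0.04·32))/4.15 = 0.1437
IBU = (13.4/100)·45·0.1437·1000/19.1 = 45.3625
BU:GU = 45.3625/77

0.5891


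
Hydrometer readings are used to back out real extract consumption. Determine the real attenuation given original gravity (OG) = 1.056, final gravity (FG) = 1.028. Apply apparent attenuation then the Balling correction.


AA = (OG−FG)/(OG−1)·100;  RA = AA·0.8192
AA = (1.056 − 1.028)/(1.056 − 1)·100 = 50.0000
RA = 50.0000·0.8192

40.9600 %


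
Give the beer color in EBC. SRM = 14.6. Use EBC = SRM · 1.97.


EBC = 14.6 · 1.97

28.7620 EBC


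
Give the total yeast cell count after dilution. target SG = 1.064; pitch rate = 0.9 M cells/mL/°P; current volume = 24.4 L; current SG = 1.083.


V_w = V·((SG_c−1)/(SG_t−1)−1);  °P = 259 − 259/SG_t;  cells = rate·(V+V_w)·°P
V_w = 24.4·((1.083−1)/(1.064−1)−1) = 7.2437
V_final = 24.4 + 7.2437 = 31.6437
°P = 259 − 259/1.064 = 15.5789
cells = 0.9·31.6437·15.5789

443.6787 billion cells


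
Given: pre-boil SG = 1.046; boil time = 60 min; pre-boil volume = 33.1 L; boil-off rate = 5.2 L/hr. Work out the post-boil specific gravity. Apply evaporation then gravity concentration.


V_post = V_pre − rate·(t/60);  SG_post = 1 + (SG_pre−1)·V_pre/V_post
V_post = 33.1 − 5.2·(60/60) = 27.9000
SG_post = 1 + (1.046 − 1)·33.1/27.9000

1.0546


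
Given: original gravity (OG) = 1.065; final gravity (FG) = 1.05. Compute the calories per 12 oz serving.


ABW = (OG−FG)·131.25·0.79/FG;  °P = 259 − 259/SG (for OG→OE and FG→AE);  RE = 0.1808·OE + 0.8192·AE;  Cal = (6.9·ABW + 4·(RE−0.1))·FG·3.55
ABW = (1.065 − 1.05)·131.25·0.79/1.05 = 1.4812
OE = 259 − 259/1.065 = 15.8075 °P
AE = 259 − 259/1.05 = 12.3333 °P
RE = 0.1808·15.8075 + 0.8192·12.3333 = 12.9615 °P
Cal = (6.9·1.4812 + 4·(12.9615−0.1))·1.05·3.55

229.8618 kcal


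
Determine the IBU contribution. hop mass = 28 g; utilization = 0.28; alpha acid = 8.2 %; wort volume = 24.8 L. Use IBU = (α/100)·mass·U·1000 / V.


IBU = (8.2/100)·28·0.28·1000 / 24.8

25.9226 IBU


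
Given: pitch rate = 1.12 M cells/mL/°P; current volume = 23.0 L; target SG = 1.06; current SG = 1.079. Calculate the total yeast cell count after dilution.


V_w = V·((SG_c−1)/(SG_t−1)−1);  °P = 259 − 259/SG_t;  cells = rate·(V+V_w)·°P
V_w = 23.0·((1.079−1)/(1.06−1)−1) = 7.2833
V_final = 23.0 + 7.2833 = 30.2833
°P = 259 − 259/1.06 = 14.6604
cells = 1.12·30.2833·14.6604

497.2409 billion cells


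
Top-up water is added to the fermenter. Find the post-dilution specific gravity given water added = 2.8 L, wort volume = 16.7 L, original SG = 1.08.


SG_new = 1 + (SG_old − 1)·V_old/(V_old + V_water)
pts = (1.08 − 1)·1000·16.7/(16.7 + 2.8) = 68.5128
SG_new = 1 + 68.5128/1000

1.0685


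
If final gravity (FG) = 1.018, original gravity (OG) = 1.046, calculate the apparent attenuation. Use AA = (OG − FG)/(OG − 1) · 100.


AA = (1.046 − 1.018)/(1.046 − 1) · 100

60.8696 %


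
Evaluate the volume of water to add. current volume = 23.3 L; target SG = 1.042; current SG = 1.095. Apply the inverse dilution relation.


V_water = V·((SG_curr − 1)/(SG_target − 1) − 1)
V_water = 23.3·((1.095 − 1)/(1.042 − 1) − 1)

29.4024 L


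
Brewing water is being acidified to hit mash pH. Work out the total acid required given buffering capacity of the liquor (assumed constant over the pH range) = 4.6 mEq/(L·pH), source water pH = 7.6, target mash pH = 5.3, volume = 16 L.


acid = buffering capacity · (pH_source − pH_target) · V
acid = 4.6 · (7.6 − 5.3) · 16

169.2800 mEq


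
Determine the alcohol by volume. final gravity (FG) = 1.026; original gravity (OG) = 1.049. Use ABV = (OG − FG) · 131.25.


ABV = (1.049 − 1.026) · 131.25

3.0187 % ABV


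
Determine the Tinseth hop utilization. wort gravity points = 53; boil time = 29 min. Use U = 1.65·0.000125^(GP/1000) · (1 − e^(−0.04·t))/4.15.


bigness = 1.65·0.000125^(53/1000) = 1.0248
boil_factor = (1 − e^(−0.04·29))/4.15 = 0.1654
U = 1.0248 · 0.1654

0.1695


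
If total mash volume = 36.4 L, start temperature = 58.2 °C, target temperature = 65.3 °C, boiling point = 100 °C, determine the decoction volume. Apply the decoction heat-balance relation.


V_dec = V_total·(T_target − T_start)/(T_boil − T_start)
V_dec = 36.4·(65.3 − 58.2)/(100 − 58.2)

6.1828 L


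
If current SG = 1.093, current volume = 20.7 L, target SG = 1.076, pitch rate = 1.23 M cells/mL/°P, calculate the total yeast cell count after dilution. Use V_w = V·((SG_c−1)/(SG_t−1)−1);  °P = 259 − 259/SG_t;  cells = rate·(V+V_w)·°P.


V_w = 20.7·((1.093−1)/(1.076−1)−1) = 4.6303
V_final = 20.7 + 4.6303 = 25.3303
°P = 259 − 259/1.076 = 18.2937
cells = 1.23·25.3303·18.2937

569.9620 billion cells


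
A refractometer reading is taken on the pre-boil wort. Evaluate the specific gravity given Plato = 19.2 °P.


SG = 259/(259 − P)
SG = 259/(259 − 19.2)

1.0801


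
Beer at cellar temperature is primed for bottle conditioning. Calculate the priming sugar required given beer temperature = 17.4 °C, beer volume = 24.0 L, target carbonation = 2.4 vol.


residual = 14.695·(0.01821 + 0.09011·e^(−0.04·T));  sugar = (target − residual)·4.0·V
residual = 14.695·(0.01821 + 0.09011·e^(−0.04·17.4)) = 0.9278
sugar = (2.4 − 0.9278)·4.0·24.0

141.3319 g


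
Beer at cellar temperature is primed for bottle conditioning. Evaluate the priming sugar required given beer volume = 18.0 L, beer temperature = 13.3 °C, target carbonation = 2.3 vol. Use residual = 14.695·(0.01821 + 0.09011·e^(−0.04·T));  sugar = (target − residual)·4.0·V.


residual = 14.695·(0.01821 + 0.09011·e^(−0.04·13.3)) = 1.0454
sugar = (2.3 − 1.0454)·4.0·18.0

90.3276 g


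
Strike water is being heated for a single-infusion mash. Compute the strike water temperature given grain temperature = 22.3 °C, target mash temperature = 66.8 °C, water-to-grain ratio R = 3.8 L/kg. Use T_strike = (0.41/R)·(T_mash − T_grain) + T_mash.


T_strike = (0.41/3.8)·(66.8 − 22.3) + 66.8

71.6013 °C


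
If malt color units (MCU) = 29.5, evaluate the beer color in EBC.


SRM = 1.4922·MCU^0.6859;  EBC = SRM·1.97
SRM = 1.4922·29.5^0.6859 = 15.2047
EBC = 15.2047·1.97

29.9533 EBC


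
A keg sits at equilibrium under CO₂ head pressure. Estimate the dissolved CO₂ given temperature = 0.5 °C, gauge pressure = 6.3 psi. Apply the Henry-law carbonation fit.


vols = (P + 14.695)·(0.01821 + 0.09011·e^(−0.04·T))
vols = (6.3 + 14.695)·(0.01821 + 0.09011·e^(−0.04·0.5))

2.2367 volumes


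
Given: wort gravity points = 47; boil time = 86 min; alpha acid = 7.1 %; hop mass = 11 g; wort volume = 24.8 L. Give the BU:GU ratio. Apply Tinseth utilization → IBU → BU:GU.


U = 1.65·0.000125^(GP/1000)·(1−e^(−0.04t))/4.15;  IBU = (α/100)·m·U·1000/V;  BU:GU = IBU/GP
U = 1.65·0.000125^(47/1000)·(1−e^(−0.04·86))/4.15 = 0.2523
IBU = (7.1/100)·11·0.2523·1000/24.8 = 7.9439
BU:GU = 7.9439/47

0.1690


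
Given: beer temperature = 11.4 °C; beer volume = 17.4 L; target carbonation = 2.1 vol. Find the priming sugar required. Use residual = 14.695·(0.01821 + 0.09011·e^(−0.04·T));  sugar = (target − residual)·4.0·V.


residual = 14.695·(0.01821 + 0.09011·e^(−0.04·11.4)) = 1.1069
sugar = (2.1 − 1.1069)·4.0·17.4

69.1218 g


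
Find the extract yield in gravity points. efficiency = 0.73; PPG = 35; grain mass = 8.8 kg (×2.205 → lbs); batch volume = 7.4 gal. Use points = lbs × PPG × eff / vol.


lbs = 8.8 × 2.205 = 19.4040
points = 19.4040 × 35 × 0.73 / 7.4

66.9962 points


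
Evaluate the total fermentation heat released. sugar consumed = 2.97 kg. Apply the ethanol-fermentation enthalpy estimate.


Q = m_sugar · 590 kJ/kg
Q = 2.97 · 590

1752.3000 kJ


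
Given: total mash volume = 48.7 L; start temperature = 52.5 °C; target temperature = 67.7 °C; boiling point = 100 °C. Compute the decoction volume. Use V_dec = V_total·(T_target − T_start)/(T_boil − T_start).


V_dec = 48.7·(67.7 − 52.5)/(100 − 52.5)

15.5840 L


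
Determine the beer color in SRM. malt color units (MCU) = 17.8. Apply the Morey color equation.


SRM = 1.4922 · MCU^0.6859
SRM = 1.4922 · 17.8^0.6859

10.7520 SRM


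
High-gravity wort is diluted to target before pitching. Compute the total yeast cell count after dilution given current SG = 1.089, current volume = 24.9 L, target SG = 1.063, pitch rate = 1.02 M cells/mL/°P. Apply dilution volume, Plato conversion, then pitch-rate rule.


V_w = V·((SG_c−1)/(SG_t−1)−1);  °P = 259 − 259/SG_t;  cells = rate·(V+V_w)·°P
V_w = 24.9·((1.089−1)/(1.063−1)−1) = 10.2762
V_final = 24.9 + 10.2762 = 35.1762
°P = 259 − 259/1.063 = 15.3500
cells = 1.02·35.1762·15.3500

550.7519 billion cells


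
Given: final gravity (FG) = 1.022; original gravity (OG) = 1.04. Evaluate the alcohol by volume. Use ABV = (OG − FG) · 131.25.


ABV = (1.04 − 1.022) · 131.25

2.3625 % ABV


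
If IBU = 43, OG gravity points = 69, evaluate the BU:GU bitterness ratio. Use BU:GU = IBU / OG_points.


BU:GU = 43 / 69

0.6232


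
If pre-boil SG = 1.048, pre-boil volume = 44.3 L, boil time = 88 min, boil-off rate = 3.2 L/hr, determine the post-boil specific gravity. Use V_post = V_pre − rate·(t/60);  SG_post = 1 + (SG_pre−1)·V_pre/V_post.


V_post = 44.3 − 3.2·(88/60) = 39.6067
SG_post = 1 + (1.048 − 1)·44.3/39.6067

1.0537


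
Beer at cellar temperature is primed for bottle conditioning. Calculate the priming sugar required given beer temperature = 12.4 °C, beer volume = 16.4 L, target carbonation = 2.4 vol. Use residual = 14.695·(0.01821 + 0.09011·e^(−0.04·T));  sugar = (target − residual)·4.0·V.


residual = 14.695·(0.01821 + 0.09011·e^(−0.04·12.4)) = 1.0740
sugar = (2.4 − 1.0740)·4.0·16.4

86.9881 g


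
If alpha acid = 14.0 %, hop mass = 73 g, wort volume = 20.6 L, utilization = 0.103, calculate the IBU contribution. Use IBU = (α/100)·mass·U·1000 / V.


IBU = (14.0/100)·73·0.103·1000 / 20.6

51.1000 IBU


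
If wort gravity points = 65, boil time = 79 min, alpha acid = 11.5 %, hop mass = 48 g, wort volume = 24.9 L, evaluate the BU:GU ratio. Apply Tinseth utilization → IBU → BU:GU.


U = 1.65·0.000125^(GP/1000)·(1−e^(−0.04t))/4.15;  IBU = (α/100)·m·U·1000/V;  BU:GU = IBU/GP
U = 1.65·0.000125^(65/1000)·(1−e^(−0.04·79))/4.15 = 0.2123
IBU = (11.5/100)·48·0.2123·1000/24.9 = 47.0595
BU:GU = 47.0595/65

0.7240


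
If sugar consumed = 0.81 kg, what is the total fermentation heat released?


Q = m_sugar · 590 kJ/kg
Q = 0.81 · 590

477.9000 kJ


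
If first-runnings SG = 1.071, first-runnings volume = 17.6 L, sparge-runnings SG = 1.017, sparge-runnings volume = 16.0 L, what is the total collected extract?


total = Σ (SG_i − 1)·1000·V_i
first = (1.071 − 1)·1000·17.6 = 1249.6000
sparge = (1.017 − 1)·1000·16.0 = 272.0000
total = 1249.6000 + 272.0000

1521.6000 gravity·L


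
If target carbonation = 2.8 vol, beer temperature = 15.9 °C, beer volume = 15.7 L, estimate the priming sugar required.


residual = 14.695·(0.01821 + 0.09011·e^(−0.04·T));  sugar = (target − residual)·4.0·V
residual = 14.695·(0.01821 + 0.09011·e^(−0.04·15.9)) = 0.9686
sugar = (2.8 − 0.9686)·4.0·15.7

115.0108 g


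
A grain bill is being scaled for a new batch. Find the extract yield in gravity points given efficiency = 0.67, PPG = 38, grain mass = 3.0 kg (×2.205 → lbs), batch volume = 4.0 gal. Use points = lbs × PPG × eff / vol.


lbs = 3.0 × 2.205 = 6.6150
points = 6.6150 × 38 × 0.67 / 4.0

42.1045 points


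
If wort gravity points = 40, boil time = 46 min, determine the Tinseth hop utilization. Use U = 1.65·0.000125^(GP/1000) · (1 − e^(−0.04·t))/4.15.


bigness = 1.65·0.000125^(40/1000) = 1.1518
boil_factor = (1 − e^(−0.04·46))/4.15 = 0.2027
U = 1.1518 · 0.2027

0.2335


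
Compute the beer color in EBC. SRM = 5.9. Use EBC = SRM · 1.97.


EBC = 5.9 · 1.97

11.6230 EBC


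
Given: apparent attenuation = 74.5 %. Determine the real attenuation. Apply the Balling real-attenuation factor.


RA = AA · 0.8192
RA = 74.5 · 0.8192

61.0304 %


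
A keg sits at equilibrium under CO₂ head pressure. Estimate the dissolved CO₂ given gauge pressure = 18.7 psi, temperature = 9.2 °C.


vols = (P + 14.695)·(0.01821 + 0.09011·e^(−0.04·T))
vols = (18.7 + 14.695)·(0.01821 + 0.09011·e^(−0.04·9.2))

2.6909 volumes


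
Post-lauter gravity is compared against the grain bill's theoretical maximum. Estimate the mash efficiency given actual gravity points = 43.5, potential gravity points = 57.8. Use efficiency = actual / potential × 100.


efficiency = 43.5 / 57.8 × 100

75.2595 %


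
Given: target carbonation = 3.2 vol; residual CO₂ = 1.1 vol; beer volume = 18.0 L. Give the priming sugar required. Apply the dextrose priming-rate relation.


sugar = (target − residual)·4.0·V
sugar = (3.2 − 1.1)·4.0·18.0

151.2000 g


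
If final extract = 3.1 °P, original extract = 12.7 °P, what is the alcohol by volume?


SG = 259/(259 − P);  ABV = (OG − FG)·131.25
OG = 259/(259 − 12.7) = 1.0516
FG = 259/(259 − 3.1) = 1.0121
ABV = (1.0516 − 1.0121)·131.25

5.1777 % ABV


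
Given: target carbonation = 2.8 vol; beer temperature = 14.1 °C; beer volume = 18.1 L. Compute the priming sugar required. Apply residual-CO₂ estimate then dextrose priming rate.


residual = 14.695·(0.01821 + 0.09011·e^(−0.04·T));  sugar = (target − residual)·4.0·V
residual = 14.695·(0.01821 + 0.09011·e^(−0.04·14.1)) = 1.0210
sugar = (2.8 − 1.0210)·4.0·18.1

128.8030 g


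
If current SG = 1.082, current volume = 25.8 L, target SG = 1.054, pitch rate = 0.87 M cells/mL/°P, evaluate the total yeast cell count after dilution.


V_w = V·((SG_c−1)/(SG_t−1)−1);  °P = 259 − 259/SG_t;  cells = rate·(V+V_w)·°P
V_w = 25.8·((1.082−1)/(1.054−1)−1) = 13.3778
V_final = 25.8 + 13.3778 = 39.1778
°P = 259 − 259/1.054 = 13.2694
cells = 0.87·39.1778·13.2694

452.2848 billion cells


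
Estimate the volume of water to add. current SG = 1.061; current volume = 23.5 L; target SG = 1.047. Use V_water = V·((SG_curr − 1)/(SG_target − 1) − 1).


V_water = 23.5·((1.061 − 1)/(1.047 − 1) − 1)

7.0000 L


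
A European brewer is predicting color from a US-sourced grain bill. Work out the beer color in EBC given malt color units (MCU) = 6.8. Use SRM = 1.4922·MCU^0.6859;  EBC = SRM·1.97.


SRM = 1.4922·6.8^0.6859 = 5.5571
EBC = 5.5571·1.97

10.9474 EBC


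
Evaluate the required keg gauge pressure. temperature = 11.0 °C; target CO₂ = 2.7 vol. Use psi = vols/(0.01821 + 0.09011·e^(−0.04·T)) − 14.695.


psi = 2.7/(0.01821 + 0.09011·e^(−0.04·11.0)) − 14.695

20.7176 psi


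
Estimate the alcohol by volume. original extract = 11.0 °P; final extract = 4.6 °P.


SG = 259/(259 − P);  ABV = (OG − FG)·131.25
OG = 259/(259 − 11.0) = 1.0444
FG = 259/(259 − 4.6) = 1.0181
ABV = (1.0444 − 1.0181)·131.25

3.4483 % ABV


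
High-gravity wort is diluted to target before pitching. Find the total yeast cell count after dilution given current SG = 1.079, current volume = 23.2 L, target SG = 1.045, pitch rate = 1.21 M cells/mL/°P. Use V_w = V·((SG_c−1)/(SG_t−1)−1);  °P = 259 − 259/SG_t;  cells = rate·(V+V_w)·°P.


V_w = 23.2·((1.079−1)/(1.045−1)−1) = 17.5289
V_final = 23.2 + 17.5289 = 40.7289
°P = 259 − 259/1.045 = 11.1531
cells = 1.21·40.7289·11.1531

549.6471 billion cells


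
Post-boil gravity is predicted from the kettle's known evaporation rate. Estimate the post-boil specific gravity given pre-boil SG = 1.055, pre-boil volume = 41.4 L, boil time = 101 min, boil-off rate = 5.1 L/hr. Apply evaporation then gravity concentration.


V_post = V_pre − rate·(t/60);  SG_post = 1 + (SG_pre−1)·V_pre/V_post
V_post = 41.4 − 5.1·(101/60) = 32.8150
SG_post = 1 + (1.055 − 1)·41.4/32.8150

1.0694


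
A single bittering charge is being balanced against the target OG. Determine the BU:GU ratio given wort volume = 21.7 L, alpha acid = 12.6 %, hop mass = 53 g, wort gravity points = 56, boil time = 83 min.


U = 1.65·0.000125^(GP/1000)·(1−e^(−0.04t))/4.15;  IBU = (α/100)·m·U·1000/V;  BU:GU = IBU/GP
U = 1.65·0.000125^(56/1000)·(1−e^(−0.04·83))/4.15 = 0.2317
IBU = (12.6/100)·53·0.2317·1000/21.7 = 71.2948
BU:GU = 71.2948/56

1.2731


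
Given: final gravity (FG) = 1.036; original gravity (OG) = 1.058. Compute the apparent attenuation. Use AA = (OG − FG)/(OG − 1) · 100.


AA = (1.058 − 1.036)/(1.058 − 1) · 100

37.9310 %


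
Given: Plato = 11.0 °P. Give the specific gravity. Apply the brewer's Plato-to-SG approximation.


SG = 259/(259 − P)
SG = 259/(259 − 11.0)

1.0444


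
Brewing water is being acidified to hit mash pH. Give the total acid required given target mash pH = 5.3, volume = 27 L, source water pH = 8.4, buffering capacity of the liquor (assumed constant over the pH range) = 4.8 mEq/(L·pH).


acid = buffering capacity · (pH_source − pH_target) · V
acid = 4.8 · (8.4 − 5.3) · 27

401.7600 mEq


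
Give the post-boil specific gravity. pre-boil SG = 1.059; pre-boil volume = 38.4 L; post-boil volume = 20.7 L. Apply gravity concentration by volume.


SG_post = 1 + (SG_pre − 1)·V_pre/V_post
pts_pre = (1.059 − 1)·1000 = 59.0000
pts_post = 59.0000·38.4/20.7 = 109.4493
SG_post = 1 + 109.4493/1000

1.1094


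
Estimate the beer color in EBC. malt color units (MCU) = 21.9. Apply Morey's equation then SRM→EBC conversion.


SRM = 1.4922·MCU^0.6859;  EBC = SRM·1.97
SRM = 1.4922·21.9^0.6859 = 12.3947
EBC = 12.3947·1.97

24.4177 EBC


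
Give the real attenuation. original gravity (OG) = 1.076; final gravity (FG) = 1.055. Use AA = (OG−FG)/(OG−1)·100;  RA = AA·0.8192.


AA = (1.076 − 1.055)/(1.076 − 1)·100 = 27.6316
RA = 27.6316·0.8192

22.6358 %


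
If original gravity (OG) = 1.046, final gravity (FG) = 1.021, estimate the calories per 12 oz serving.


ABW = (OG−FG)·131.25·0.79/FG;  °P = 259 − 259/SG (for OG→OE and FG→AE);  RE = 0.1808·OE + 0.8192·AE;  Cal = (6.9·ABW + 4·(RE−0.1))·FG·3.55
ABW = (1.046 − 1.021)·131.25·0.79/1.021 = 2.5389
OE = 259 − 259/1.046 = 11.3901 °P
AE = 259 − 259/1.021 = 5.3271 °P
RE = 0.1808·11.3901 + 0.8192·5.3271 = 6.4233 °P
Cal = (6.9·2.5389 + 4·(6.4233−0.1))·1.021·3.55

155.1722 kcal


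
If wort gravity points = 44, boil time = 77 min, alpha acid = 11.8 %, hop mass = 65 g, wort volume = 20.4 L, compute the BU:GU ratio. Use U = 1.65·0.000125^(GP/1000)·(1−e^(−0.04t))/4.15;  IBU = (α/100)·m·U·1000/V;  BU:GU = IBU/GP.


U = 1.65·0.000125^(44/1000)·(1−e^(−0.04·77))/4.15 = 0.2554
IBU = (11.8/100)·65·0.2554·1000/20.4 = 96.0355
BU:GU = 96.0355/44

2.1826


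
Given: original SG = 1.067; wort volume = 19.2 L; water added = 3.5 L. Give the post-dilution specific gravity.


SG_new = 1 + (SG_old − 1)·V_old/(V_old + V_water)
pts = (1.067 − 1)·1000·19.2/(19.2 + 3.5) = 56.6696
SG_new = 1 + 56.6696/1000

1.0567


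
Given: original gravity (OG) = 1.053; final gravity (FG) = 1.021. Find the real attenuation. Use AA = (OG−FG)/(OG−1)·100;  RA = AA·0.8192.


AA = (1.053 − 1.021)/(1.053 − 1)·100 = 60.3774
RA = 60.3774·0.8192

49.4611 %


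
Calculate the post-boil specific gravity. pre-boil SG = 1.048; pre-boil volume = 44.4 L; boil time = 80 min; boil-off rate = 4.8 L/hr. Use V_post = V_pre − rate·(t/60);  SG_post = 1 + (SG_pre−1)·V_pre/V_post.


V_post = 44.4 − 4.8·(80/60) = 38.0000
SG_post = 1 + (1.048 − 1)·44.4/38.0000

1.0561


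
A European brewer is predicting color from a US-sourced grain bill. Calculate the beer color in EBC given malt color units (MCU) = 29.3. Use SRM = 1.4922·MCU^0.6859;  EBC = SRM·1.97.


SRM = 1.4922·29.3^0.6859 = 15.1339
EBC = 15.1339·1.97

29.8138 EBC


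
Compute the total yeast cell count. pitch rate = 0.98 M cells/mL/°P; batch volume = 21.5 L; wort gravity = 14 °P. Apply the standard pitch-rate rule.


cells (billions) = rate · V_L · °P
cells = 0.98 · 21.5 · 14

294.9800 billion cells


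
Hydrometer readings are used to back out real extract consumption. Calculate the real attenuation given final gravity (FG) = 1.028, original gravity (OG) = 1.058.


AA = (OG−FG)/(OG−1)·100;  RA = AA·0.8192
AA = (1.058 − 1.028)/(1.058 − 1)·100 = 51.7241
RA = 51.7241·0.8192

42.3724 %


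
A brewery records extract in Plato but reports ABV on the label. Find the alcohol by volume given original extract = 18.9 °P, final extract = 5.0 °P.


SG = 259/(259 − P);  ABV = (OG − FG)·131.25
OG = 259/(259 − 18.9) = 1.0787
FG = 259/(259 − 5.0) = 1.0197
ABV = (1.0787 − 1.0197)·131.25

7.7480 % ABV


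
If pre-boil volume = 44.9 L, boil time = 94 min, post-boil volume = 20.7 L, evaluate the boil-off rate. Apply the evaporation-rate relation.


rate = (V_pre − V_post) / (t_min/60)
rate = (44.9 − 20.7) / (94/60)

15.4468 L/hr


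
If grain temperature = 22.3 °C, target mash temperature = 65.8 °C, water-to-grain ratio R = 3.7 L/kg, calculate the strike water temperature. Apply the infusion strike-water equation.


T_strike = (0.41/R)·(T_mash − T_grain) + T_mash
T_strike = (0.41/3.7)·(65.8 − 22.3) + 65.8

70.6203 °C


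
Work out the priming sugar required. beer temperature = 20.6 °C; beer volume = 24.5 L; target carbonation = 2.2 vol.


residual = 14.695·(0.01821 + 0.09011·e^(−0.04·T));  sugar = (target − residual)·4.0·V
residual = 14.695·(0.01821 + 0.09011·e^(−0.04·20.6)) = 0.8485
sugar = (2.2 − 0.8485)·4.0·24.5

132.4497 g


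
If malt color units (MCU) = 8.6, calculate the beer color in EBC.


SRM = 1.4922·MCU^0.6859;  EBC = SRM·1.97
SRM = 1.4922·8.6^0.6859 = 6.5283
EBC = 6.5283·1.97

12.8607 EBC


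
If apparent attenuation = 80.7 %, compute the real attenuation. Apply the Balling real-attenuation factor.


RA = AA · 0.8192
RA = 80.7 · 0.8192

66.1094 %


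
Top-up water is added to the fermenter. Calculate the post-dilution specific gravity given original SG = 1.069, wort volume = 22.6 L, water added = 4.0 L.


SG_new = 1 + (SG_old − 1)·V_old/(V_old + V_water)
pts = (1.069 − 1)·1000·22.6/(22.6 + 4.0) = 58.6241
SG_new = 1 + 58.6241/1000

1.0586
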